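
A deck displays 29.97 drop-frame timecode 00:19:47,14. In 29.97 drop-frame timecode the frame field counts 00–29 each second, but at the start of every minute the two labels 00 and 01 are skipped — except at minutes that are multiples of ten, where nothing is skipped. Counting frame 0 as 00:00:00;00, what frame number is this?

35588

Complete 10-minute blocks: 1, each 17982 frames → 17982.
Remaining 9 whole minutes in the current block: 1800 + 8 × 1798 = 16184 frames.
Within the current minute: 47 × 30 + 14 − 2 = 1422 (labels ;00/;01 skipped at this minute). Total = 17982 + 16184 + 1422 = 35588.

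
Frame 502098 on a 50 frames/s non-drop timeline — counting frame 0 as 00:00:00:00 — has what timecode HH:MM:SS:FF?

502098 ÷ 50 = 10041 full seconds, remainder 48 frames.
10041 s = 2 h 47 min 21 s.
Timecode: 02:47:21:48.

02:47:21:48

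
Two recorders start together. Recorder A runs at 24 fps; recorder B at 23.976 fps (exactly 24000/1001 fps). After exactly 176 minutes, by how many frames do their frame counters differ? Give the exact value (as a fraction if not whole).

23040/91 frames

176 min = 10560 s.
A emits 24 × 10560 = 253440 frames; B emits 24000/1001 × 10560 = 23040000/91.
Difference = 23040/91 frames (≈ 253.1868); B is behind A.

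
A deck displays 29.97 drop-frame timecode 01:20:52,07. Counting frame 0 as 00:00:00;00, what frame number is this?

145423

Complete 10-minute blocks: 8, each 17982 frames → 143856.
Remaining 0 whole minutes in the current block: 0 frames.
Within the current minute: 52 × 30 + 7 = 1567. Total = 143856 + 0 + 1567 = 145423.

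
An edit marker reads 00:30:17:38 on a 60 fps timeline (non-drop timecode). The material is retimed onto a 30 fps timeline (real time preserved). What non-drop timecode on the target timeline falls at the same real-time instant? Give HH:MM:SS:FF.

Source frame index: (0×3600 + 30×60 + 17) × 60 + 38 = 109058.
Real time: 109058 / (60) = 54529/30 s.
Target frame: (54529/30) × (30) = 54529.
At 30 labels/s: frame 54529 → 00:30:17:19.

00:30:17:19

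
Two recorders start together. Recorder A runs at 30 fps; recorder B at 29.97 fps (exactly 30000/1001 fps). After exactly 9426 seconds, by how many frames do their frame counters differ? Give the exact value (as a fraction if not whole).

A emits 30 × 9426 = 282780 frames; B emits 30000/1001 × 9426 = 282780000/1001.
Difference = 282780/1001 frames (≈ 282.4975); B is behind A.

282780/1001 frames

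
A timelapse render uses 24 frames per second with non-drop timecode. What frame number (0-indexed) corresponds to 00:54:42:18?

78786

Total seconds to the label: (0 × 3600 + 54 × 60 + 42) = 3282.
Frame index = 3282 × 24 + 18 = 78786.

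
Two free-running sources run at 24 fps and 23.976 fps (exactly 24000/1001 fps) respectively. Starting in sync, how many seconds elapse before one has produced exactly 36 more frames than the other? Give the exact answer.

The gap grows by |24000/1001 − 24| = 24/1001 frames per second.
Time for a 36-frame gap: 36 ÷ (24/1001) = 1501.5 s.

1501.5 seconds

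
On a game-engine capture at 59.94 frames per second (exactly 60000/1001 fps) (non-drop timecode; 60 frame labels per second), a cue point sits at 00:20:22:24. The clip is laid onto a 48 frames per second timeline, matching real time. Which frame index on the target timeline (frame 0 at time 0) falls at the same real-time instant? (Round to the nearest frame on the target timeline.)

frame 58734

Source frame index: (0×3600 + 20×60 + 22) × 60 + 24 = 73344.
Real time: 73344 / (60000/1001) = 764764/625 s.
Target frame: (764764/625) × (48) = 36708672/625 ≈ 58733.875 → 58734.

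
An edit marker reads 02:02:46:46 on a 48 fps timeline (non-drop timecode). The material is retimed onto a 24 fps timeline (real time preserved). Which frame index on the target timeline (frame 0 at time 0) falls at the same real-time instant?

frame 176807

Source frame index: (2×3600 + 2×60 + 46) × 48 + 46 = 353614.
Real time: 353614 / (48) = 176807/24 s.
Target frame: (176807/24) × (24) = 176807.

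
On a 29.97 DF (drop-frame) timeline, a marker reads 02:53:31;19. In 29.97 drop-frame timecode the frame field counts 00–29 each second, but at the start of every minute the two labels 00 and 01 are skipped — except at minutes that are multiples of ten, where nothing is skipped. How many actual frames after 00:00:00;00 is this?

As if non-drop at 30 labels/s: (2 × 3600 + 53 × 60 + 31) × 30 + 19 = 312349.
Minute boundaries passed: 173; those not divisible by 10: 173 − 17 = 156; dropped labels = 2 × 156 = 312.
Actual frame index = 312349 − 312 = 312037.

312037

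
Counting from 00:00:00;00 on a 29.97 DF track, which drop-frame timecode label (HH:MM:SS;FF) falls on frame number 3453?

Ten DF minutes hold 17982 frames, so frame 3453 lies in block 0 (frames 0–17981) with 3453 frames into that block.
The block's first minute is 1800 frames and the rest 1798 each; 3453 frames reaches minute 1, so 0 × 18 + 1 × 2 = 2 labels have been skipped so far.
Adding those back, label number 3453 + 2 = 3455 at 30 labels/s is 115 s + 5 f = 0 h 1 min 55 s frame 5, i.e. 00:01:55;05.

00:01:55;05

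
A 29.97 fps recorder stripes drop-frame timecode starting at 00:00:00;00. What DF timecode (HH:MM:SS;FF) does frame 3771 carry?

Each 10-minute DF block holds 10 × 60 × 30 − 9 × 2 = 17982 frames. 3771 ÷ 17982 → 0 full blocks, remainder 3771.
Within the partial block the first minute is 1800 frames and each further minute 1798, so 2 further minute boundaries passed. Total skipped labels = 18 × 0 + 2 × 2 = 4.
Non-drop label index = 3771 + 4 = 3775; at 30 labels/s that is 00:02:05:25, i.e. DF 00:02:05;25.

00:02:05;25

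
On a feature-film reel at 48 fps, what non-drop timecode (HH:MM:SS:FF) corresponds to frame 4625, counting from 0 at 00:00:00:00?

00:01:36:17

4625 ÷ 48 = 96 full seconds, remainder 17 frames.
96 s = 0 h 1 min 36 s.
Timecode: 00:01:36:17.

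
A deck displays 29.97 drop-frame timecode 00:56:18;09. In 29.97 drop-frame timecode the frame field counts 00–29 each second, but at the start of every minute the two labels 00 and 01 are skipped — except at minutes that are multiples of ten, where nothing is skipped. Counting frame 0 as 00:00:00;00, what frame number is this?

Complete 10-minute blocks: 5, each 17982 frames → 89910.
Remaining 6 whole minutes in the current block: 1800 + 5 × 1798 = 10790 frames.
Within the current minute: 18 × 30 + 9 − 2 = 547 (labels ;00/;01 skipped at this minute). Total = 89910 + 10790 + 547 = 101247.

101247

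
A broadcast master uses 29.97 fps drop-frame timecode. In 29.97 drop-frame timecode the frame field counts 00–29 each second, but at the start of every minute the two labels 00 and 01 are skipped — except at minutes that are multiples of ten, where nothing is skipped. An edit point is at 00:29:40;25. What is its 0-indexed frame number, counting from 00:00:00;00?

Complete 10-minute blocks: 2, each 17982 frames → 35964.
Remaining 9 whole minutes in the current block: 1800 + 8 × 1798 = 16184 frames.
Within the current minute: 40 × 30 + 25 − 2 = 1223 (labels ;00/;01 skipped at this minute). Total = 35964 + 16184 + 1223 = 53371.

53371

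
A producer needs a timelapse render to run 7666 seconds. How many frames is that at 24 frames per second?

Frames = 7666 × 24 = 183984.

183984 frames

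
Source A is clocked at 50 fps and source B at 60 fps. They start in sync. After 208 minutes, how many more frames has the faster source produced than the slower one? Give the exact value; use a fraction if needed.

124800 frames

208 min = 12480 s.
A emits 50 × 12480 = 624000 frames; B emits 60 × 12480 = 748800.
Difference = 124800 frames; B is ahead of A.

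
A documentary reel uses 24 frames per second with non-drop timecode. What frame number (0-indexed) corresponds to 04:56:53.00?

Total seconds to the label: (4 × 3600 + 56 × 60 + 53) = 17813.
Frame index = 17813 × 24 + 0 = 427512.

frame 427512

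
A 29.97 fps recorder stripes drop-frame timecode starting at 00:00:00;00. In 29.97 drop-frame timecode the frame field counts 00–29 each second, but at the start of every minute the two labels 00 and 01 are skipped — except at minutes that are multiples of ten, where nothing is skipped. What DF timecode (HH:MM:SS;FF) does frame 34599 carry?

00:19:14;15

Ten DF minutes hold 17982 frames, so frame 34599 lies in block 1 (frames 17982–35963) with 16617 frames into that block.
The block's first minute is 1800 frames and the rest 1798 each; 16617 frames reaches minute 9, so 1 × 18 + 9 × 2 = 36 labels have been skipped so far.
Adding those back, label number 34599 + 36 = 34635 at 30 labels/s is 1154 s + 15 f = 0 h 19 min 14 s frame 15, i.e. 00:19:14;15.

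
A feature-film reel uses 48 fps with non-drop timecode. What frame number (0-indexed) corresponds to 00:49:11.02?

frame 141650

Total seconds to the label: (0 × 3600 + 49 × 60 + 11) = 2951.
Frame index = 2951 × 48 + 2 = 141650.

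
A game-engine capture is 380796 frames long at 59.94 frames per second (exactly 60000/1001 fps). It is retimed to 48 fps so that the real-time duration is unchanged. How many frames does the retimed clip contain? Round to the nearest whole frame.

304941 frames

Frames at target rate = 380796 × (48) / (60000/1001) = 190588398/625 ≈ 304941.437.
Nearest whole frame: 304941.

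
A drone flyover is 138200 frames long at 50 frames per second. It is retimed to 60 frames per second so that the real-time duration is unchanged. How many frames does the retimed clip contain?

Target frames = source frames × (target rate / source rate) = 138200 × (60)/(50) = 138200 × 6/5 = 165840.

165840 frames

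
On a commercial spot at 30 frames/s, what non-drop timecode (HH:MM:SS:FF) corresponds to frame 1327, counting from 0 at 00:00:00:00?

1327 ÷ 30 = 44 full seconds, remainder 7 frames.
44 s = 0 h 0 min 44 s.
Timecode: 00:00:44:07.

00:00:44:07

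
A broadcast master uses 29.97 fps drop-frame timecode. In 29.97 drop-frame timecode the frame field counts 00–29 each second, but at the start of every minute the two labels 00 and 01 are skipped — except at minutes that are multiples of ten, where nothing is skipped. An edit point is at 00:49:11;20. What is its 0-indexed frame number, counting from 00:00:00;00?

Complete 10-minute blocks: 4, each 17982 frames → 71928.
Remaining 9 whole minutes in the current block: 1800 + 8 × 1798 = 16184 frames.
Within the current minute: 11 × 30 + 20 − 2 = 348 (labels ;00/;01 skipped at this minute). Total = 71928 + 16184 + 348 = 88460.

88460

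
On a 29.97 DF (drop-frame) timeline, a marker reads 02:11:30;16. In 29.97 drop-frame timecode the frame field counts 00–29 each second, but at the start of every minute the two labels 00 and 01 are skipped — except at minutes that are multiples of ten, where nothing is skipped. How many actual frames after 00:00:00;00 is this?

As if non-drop at 30 labels/s: (2 × 3600 + 11 × 60 + 30) × 30 + 16 = 236716.
Minute boundaries passed: 131; those not divisible by 10: 131 − 13 = 118; dropped labels = 2 × 118 = 236.
Actual frame index = 236716 − 236 = 236480.

236480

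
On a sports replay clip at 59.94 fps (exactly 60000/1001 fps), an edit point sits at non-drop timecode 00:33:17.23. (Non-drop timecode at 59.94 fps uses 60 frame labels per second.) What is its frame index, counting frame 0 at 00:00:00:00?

frame 119843

Total seconds to the label: (0 × 3600 + 33 × 60 + 17) = 1997.
Frame index = 1997 × 60 + 23 = 119843.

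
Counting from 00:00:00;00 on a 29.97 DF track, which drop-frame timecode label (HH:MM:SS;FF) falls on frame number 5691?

Ten DF minutes hold 17982 frames, so frame 5691 lies in block 0 (frames 0–17981) with 5691 frames into that block.
The block's first minute is 1800 frames and the rest 1798 each; 5691 frames reaches minute 3, so 0 × 18 + 3 × 2 = 6 labels have been skipped so far.
Adding those back, label number 5691 + 6 = 5697 at 30 labels/s is 189 s + 27 f = 0 h 3 min 9 s frame 27, i.e. 00:03:09;27.

00:03:09;27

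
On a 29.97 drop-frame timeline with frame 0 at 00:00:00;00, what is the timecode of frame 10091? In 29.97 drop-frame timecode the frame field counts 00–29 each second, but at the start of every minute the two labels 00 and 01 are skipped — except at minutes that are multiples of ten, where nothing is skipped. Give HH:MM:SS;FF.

Each 10-minute DF block holds 10 × 60 × 30 − 9 × 2 = 17982 frames. 10091 ÷ 17982 → 0 full blocks, remainder 10091.
Within the partial block the first minute is 1800 frames and each further minute 1798, so 5 further minute boundaries passed. Total skipped labels = 18 × 0 + 2 × 5 = 10.
Non-drop label index = 10091 + 10 = 10101; at 30 labels/s that is 00:05:36:21, i.e. DF 00:05:36;21.

00:05:36;21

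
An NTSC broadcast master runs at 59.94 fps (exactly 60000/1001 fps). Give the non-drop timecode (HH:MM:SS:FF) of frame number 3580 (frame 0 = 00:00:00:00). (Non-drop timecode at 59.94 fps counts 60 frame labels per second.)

00:00:59:40

3580 ÷ 60 = 59 full seconds, remainder 40 frames.
59 s = 0 h 0 min 59 s.
Timecode: 00:00:59:40.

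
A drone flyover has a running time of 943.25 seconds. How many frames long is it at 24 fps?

22638 frames

Frames = 943.25 × 24 = 22638.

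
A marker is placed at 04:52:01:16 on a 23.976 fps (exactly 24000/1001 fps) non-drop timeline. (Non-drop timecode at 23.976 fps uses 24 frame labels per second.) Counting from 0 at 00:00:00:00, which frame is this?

frame 420520

Total seconds to the label: (4 × 3600 + 52 × 60 + 1) = 17521.
Frame index = 17521 × 24 + 16 = 420520.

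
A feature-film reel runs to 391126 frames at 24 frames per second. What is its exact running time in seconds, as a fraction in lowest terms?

195563/12 seconds

Running time = 391126 ÷ (24) = 391126 × 1/24 = 195563/12 s.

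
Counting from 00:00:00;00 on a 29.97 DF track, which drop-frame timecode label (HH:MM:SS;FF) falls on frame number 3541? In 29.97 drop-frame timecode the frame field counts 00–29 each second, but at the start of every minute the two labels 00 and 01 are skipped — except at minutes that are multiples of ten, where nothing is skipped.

Ten DF minutes hold 17982 frames, so frame 3541 lies in block 0 (frames 0–17981) with 3541 frames into that block.
The block's first minute is 1800 frames and the rest 1798 each; 3541 frames reaches minute 1, so 0 × 18 + 1 × 2 = 2 labels have been skipped so far.
Adding those back, label number 3541 + 2 = 3543 at 30 labels/s is 118 s + 3 f = 0 h 1 min 58 s frame 3, i.e. 00:01:58;03.

00:01:58;03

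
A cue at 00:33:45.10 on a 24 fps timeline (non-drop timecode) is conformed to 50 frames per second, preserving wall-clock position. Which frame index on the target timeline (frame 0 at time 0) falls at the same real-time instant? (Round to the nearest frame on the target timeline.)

frame 101271

Source frame index: (0×3600 + 33×60 + 45) × 24 + 10 = 48610.
Real time: 48610 / (24) = 24305/12 s.
Target frame: (24305/12) × (50) = 607625/6 ≈ 101270.833 → 101271.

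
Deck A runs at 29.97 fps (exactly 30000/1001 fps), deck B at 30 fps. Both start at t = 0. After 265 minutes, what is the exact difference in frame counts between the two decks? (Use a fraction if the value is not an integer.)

477000/1001 frames

265 min = 15900 s.
A emits 30000/1001 × 15900 = 477000000/1001 frames; B emits 30 × 15900 = 477000.
Difference = 477000/1001 frames (≈ 476.5235); B is ahead of A.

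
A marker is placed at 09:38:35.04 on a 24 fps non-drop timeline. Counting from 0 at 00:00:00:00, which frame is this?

Total seconds to the label: (9 × 3600 + 38 × 60 + 35) = 34715.
Frame index = 34715 × 24 + 4 = 833164.

833164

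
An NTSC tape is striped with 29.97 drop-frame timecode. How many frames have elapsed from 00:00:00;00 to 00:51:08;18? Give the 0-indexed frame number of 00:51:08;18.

91966

Complete 10-minute blocks: 5, each 17982 frames → 89910.
Remaining 1 whole minute in the current block: 1800 + 0 × 1798 = 1800 frames.
Within the current minute: 8 × 30 + 18 − 2 = 256 (labels ;00/;01 skipped at this minute). Total = 89910 + 1800 + 256 = 91966.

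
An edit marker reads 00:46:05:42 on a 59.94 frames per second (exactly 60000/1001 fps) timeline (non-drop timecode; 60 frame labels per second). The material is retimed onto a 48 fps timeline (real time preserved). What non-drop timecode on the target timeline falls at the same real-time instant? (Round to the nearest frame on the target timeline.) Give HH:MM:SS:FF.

00:46:08:22

Source frame index: (0×3600 + 46×60 + 5) × 60 + 42 = 165942.
Real time: 165942 / (60000/1001) = 27684657/10000 s.
Target frame: (27684657/10000) × (48) = 83053971/625 ≈ 132886.354 → 132886.
At 48 labels/s: frame 132886 → 00:46:08:22.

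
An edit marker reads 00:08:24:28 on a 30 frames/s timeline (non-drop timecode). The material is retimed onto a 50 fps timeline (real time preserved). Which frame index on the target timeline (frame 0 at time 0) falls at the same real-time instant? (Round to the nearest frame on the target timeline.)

frame 25247

Source frame index: (0×3600 + 8×60 + 24) × 30 + 28 = 15148.
Real time: 15148 / (30) = 7574/15 s.
Target frame: (7574/15) × (50) = 75740/3 ≈ 25246.667 → 25247.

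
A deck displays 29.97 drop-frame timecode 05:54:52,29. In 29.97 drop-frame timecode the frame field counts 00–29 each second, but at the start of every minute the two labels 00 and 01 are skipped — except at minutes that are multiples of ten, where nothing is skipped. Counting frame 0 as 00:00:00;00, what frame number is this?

Complete 10-minute blocks: 35, each 17982 frames → 629370.
Remaining 4 whole minutes in the current block: 1800 + 3 × 1798 = 7194 frames.
Within the current minute: 52 × 30 + 29 − 2 = 1587 (labels ;00/;01 skipped at this minute). Total = 629370 + 7194 + 1587 = 638151.

638151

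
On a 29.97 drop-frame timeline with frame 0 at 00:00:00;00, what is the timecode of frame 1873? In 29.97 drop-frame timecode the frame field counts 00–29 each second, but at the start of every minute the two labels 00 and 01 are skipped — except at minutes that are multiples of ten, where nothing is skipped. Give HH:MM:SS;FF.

Each 10-minute DF block holds 10 × 60 × 30 − 9 × 2 = 17982 frames. 1873 ÷ 17982 → 0 full blocks, remainder 1873.
Within the partial block the first minute is 1800 frames and each further minute 1798, so 1 further minute boundary passed. Total skipped labels = 18 × 0 + 2 × 1 = 2.
Non-drop label index = 1873 + 2 = 1875; at 30 labels/s that is 00:01:02:15, i.e. DF 00:01:02;15.

00:01:02;15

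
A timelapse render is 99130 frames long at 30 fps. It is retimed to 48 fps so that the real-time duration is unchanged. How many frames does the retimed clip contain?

158608 frames

Target frames = source frames × (target rate / source rate) = 99130 × (48)/(30) = 99130 × 8/5 = 158608.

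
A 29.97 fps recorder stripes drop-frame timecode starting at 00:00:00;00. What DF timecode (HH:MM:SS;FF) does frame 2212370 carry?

20:30:19;14

Each 10-minute DF block holds 10 × 60 × 30 − 9 × 2 = 17982 frames. 2212370 ÷ 17982 → 123 full blocks, remainder 584.
Within the partial block the first minute is 1800 frames and each further minute 1798, so 0 further minute boundaries passed. Total skipped labels = 18 × 123 + 2 × 0 = 2214.
Non-drop label index = 2212370 + 2214 = 2214584; at 30 labels/s that is 20:30:19:14, i.e. DF 20:30:19;14.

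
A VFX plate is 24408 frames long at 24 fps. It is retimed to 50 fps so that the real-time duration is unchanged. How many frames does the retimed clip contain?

Target frames = source frames × (target rate / source rate) = 24408 × (50)/(24) = 24408 × 25/12 = 50850.

50850 frames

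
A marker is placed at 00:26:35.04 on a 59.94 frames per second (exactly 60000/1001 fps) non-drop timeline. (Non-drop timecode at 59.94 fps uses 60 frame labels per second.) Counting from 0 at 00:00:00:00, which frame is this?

Total seconds to the label: (0 × 3600 + 26 × 60 + 35) = 1595.
Frame index = 1595 × 60 + 4 = 95704.

frame 95704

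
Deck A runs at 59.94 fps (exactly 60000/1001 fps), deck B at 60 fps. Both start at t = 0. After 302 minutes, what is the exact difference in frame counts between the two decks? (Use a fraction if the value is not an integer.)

1087200/1001 frames

302 min = 18120 s.
A emits 60000/1001 × 18120 = 1087200000/1001 frames; B emits 60 × 18120 = 1087200.
Difference = 1087200/1001 frames (≈ 1086.1139); B is ahead of A.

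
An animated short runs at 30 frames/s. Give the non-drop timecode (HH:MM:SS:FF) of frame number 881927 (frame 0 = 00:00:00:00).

08:09:57:17

881927 ÷ 30 = 29397 full seconds, remainder 17 frames.
29397 s = 8 h 9 min 57 s.
Timecode: 08:09:57:17.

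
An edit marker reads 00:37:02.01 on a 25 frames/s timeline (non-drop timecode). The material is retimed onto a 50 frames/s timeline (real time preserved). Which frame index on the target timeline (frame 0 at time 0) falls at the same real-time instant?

Source frame index: (0×3600 + 37×60 + 2) × 25 + 1 = 55551.
Real time: 55551 / (25) = 55551/25 s.
Target frame: (55551/25) × (50) = 111102.

frame 111102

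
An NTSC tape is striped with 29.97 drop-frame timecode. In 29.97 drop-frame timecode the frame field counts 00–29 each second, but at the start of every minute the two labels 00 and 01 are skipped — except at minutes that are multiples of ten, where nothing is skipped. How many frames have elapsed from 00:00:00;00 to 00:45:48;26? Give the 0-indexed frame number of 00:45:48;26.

As if non-drop at 30 labels/s: (0 × 3600 + 45 × 60 + 48) × 30 + 26 = 82466.
Minute boundaries passed: 45; those not divisible by 10: 45 − 4 = 41; dropped labels = 2 × 41 = 82.
Actual frame index = 82466 − 82 = 82384.

82384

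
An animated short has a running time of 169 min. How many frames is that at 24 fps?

169 min = 10140 s.
Frames = 10140 × 24 = 243360.

243360 frames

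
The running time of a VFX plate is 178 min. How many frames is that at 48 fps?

178 min = 10680 s.
Frames = 10680 × 48 = 512640.

512640 frames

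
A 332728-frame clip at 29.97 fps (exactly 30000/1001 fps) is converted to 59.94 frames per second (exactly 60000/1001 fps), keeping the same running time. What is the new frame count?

665456 frames

Frames at target rate = 332728 × (60000/1001) / (30000/1001) = 665456.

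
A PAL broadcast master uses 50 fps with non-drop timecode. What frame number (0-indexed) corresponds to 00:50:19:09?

frame 150959

Total seconds to the label: (0 × 3600 + 50 × 60 + 19) = 3019.
Frame index = 3019 × 50 + 9 = 150959.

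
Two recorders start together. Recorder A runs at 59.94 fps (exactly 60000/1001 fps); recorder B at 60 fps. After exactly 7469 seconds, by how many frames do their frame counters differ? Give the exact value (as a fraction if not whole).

5820/13 frames

A emits 60000/1001 × 7469 = 5820000/13 frames; B emits 60 × 7469 = 448140.
Difference = 5820/13 frames (≈ 447.6923); B is ahead of A.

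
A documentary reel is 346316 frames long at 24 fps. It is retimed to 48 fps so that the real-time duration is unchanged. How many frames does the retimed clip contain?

692632 frames

Target frames = source frames × (target rate / source rate) = 346316 × (48)/(24) = 346316 × 2 = 692632.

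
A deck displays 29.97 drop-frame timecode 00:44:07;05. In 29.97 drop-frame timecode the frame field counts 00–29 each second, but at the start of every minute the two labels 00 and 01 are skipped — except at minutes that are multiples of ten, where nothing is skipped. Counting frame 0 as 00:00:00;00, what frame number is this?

79335

As if non-drop at 30 labels/s: (0 × 3600 + 44 × 60 + 7) × 30 + 5 = 79415.
Minute boundaries passed: 44; those not divisible by 10: 44 − 4 = 40; dropped labels = 2 × 40 = 80.
Actual frame index = 79415 − 80 = 79335.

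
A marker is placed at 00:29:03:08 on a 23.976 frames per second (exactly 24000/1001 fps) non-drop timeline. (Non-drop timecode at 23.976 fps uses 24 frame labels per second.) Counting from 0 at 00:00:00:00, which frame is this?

Total seconds to the label: (0 × 3600 + 29 × 60 + 3) = 1743.
Frame index = 1743 × 24 + 8 = 41840.

41840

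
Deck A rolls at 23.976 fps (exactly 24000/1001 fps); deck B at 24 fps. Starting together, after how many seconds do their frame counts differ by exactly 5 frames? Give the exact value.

5005/24 seconds

The gap grows by |24 − 24000/1001| = 24/1001 frames per second.
Time for a 5-frame gap: 5 ÷ (24/1001) = 5005/24 s.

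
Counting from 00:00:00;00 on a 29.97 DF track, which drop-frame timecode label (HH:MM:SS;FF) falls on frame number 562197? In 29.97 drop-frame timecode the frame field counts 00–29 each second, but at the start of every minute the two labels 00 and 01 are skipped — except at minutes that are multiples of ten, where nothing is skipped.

05:12:38;19

Ten DF minutes hold 17982 frames, so frame 562197 lies in block 31 (frames 557442–575423) with 4755 frames into that block.
The block's first minute is 1800 frames and the rest 1798 each; 4755 frames reaches minute 2, so 31 × 18 + 2 × 2 = 562 labels have been skipped so far.
Adding those back, label number 562197 + 562 = 562759 at 30 labels/s is 18758 s + 19 f = 5 h 12 min 38 s frame 19, i.e. 05:12:38;19.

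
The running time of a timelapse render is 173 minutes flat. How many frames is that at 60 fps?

622800 frames

173 min = 10380 s.
Frames = 10380 × 60 = 622800.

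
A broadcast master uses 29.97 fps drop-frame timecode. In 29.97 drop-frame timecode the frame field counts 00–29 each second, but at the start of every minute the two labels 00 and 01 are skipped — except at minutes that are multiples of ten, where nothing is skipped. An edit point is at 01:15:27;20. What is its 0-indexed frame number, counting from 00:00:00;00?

135694

As if non-drop at 30 labels/s: (1 × 3600 + 15 × 60 + 27) × 30 + 20 = 135830.
Minute boundaries passed: 75; those not divisible by 10: 75 − 7 = 68; dropped labels = 2 × 68 = 136.
Actual frame index = 135830 − 136 = 135694.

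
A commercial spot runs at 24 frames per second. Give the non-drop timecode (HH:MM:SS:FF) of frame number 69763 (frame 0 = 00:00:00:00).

69763 ÷ 24 = 2906 full seconds, remainder 19 frames.
2906 s = 0 h 48 min 26 s.
Timecode: 00:48:26:19.

00:48:26:19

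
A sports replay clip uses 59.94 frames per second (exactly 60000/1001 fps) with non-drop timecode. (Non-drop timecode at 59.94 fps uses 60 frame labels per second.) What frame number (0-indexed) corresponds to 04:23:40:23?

frame 949223

Total seconds to the label: (4 × 3600 + 23 × 60 + 40) = 15820.
Frame index = 15820 × 60 + 23 = 949223.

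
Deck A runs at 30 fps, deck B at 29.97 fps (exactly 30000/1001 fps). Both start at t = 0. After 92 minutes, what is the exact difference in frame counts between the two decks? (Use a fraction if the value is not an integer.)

165600/1001 frames

92 min = 5520 s.
A emits 30 × 5520 = 165600 frames; B emits 30000/1001 × 5520 = 165600000/1001.
Difference = 165600/1001 frames (≈ 165.4346); B is behind A.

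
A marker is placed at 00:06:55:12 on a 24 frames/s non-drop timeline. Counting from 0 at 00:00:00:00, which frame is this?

frame 9972

Total seconds to the label: (0 × 3600 + 6 × 60 + 55) = 415.
Frame index = 415 × 24 + 12 = 9972.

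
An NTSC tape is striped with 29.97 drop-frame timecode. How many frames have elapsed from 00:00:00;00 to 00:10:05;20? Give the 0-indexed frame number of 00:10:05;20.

18152

As if non-drop at 30 labels/s: (0 × 3600 + 10 × 60 + 5) × 30 + 20 = 18170.
Minute boundaries passed: 10; those not divisible by 10: 10 − 1 = 9; dropped labels = 2 × 9 = 18.
Actual frame index = 18170 − 18 = 18152.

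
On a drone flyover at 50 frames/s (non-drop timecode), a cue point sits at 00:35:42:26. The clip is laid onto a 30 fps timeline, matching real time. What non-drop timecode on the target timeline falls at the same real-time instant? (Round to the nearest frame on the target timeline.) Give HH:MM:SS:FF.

00:35:42:16

Source frame index: (0×3600 + 35×60 + 42) × 50 + 26 = 107126.
Real time: 107126 / (50) = 53563/25 s.
Target frame: (53563/25) × (30) = 321378/5 ≈ 64275.600 → 64276.
At 30 labels/s: frame 64276 → 00:35:42:16.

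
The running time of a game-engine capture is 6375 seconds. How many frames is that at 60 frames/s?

382500 frames

Frames = 6375 × 60 = 382500.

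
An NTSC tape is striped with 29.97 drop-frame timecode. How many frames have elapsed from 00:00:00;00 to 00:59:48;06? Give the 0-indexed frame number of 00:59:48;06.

107538

As if non-drop at 30 labels/s: (0 × 3600 + 59 × 60 + 48) × 30 + 6 = 107646.
Minute boundaries passed: 59; those not divisible by 10: 59 − 5 = 54; dropped labels = 2 × 54 = 108.
Actual frame index = 107646 − 108 = 107538.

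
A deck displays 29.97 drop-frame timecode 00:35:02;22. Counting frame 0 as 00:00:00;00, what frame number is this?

Complete 10-minute blocks: 3, each 17982 frames → 53946.
Remaining 5 whole minutes in the current block: 1800 + 4 × 1798 = 8992 frames.
Within the current minute: 2 × 30 + 22 − 2 = 80 (labels ;00/;01 skipped at this minute). Total = 53946 + 8992 + 80 = 63018.

63018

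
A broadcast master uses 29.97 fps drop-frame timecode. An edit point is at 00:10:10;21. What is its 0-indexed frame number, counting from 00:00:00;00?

As if non-drop at 30 labels/s: (0 × 3600 + 10 × 60 + 10) × 30 + 21 = 18321.
Minute boundaries passed: 10; those not divisible by 10: 10 − 1 = 9; dropped labels = 2 × 9 = 18.
Actual frame index = 18321 − 18 = 18303.

18303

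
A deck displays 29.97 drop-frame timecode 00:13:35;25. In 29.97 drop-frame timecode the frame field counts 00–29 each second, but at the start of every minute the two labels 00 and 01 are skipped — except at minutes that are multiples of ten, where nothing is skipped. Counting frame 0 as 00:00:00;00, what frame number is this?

As if non-drop at 30 labels/s: (0 × 3600 + 13 × 60 + 35) × 30 + 25 = 24475.
Minute boundaries passed: 13; those not divisible by 10: 13 − 1 = 12; dropped labels = 2 × 12 = 24.
Actual frame index = 24475 − 24 = 24451.

24451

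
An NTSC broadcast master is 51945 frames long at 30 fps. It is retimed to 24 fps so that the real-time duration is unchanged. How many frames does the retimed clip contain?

Target frames = source frames × (target rate / source rate) = 51945 × (24)/(30) = 51945 × 4/5 = 41556.

41556 frames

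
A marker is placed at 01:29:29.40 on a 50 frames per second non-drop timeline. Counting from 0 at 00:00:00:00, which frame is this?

frame 268490

Total seconds to the label: (1 × 3600 + 29 × 60 + 29) = 5369.
Frame index = 5369 × 50 + 40 = 268490.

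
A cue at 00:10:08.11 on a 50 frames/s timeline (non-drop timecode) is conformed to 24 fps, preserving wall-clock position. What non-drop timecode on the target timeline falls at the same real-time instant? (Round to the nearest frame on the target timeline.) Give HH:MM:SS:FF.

00:10:08:05

Source frame index: (0×3600 + 10×60 + 8) × 50 + 11 = 30411.
Real time: 30411 / (50) = 30411/50 s.
Target frame: (30411/50) × (24) = 364932/25 ≈ 14597.280 → 14597.
At 24 labels/s: frame 14597 → 00:10:08:05.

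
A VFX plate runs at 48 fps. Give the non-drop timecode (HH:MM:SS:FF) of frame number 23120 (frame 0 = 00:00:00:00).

23120 ÷ 48 = 481 full seconds, remainder 32 frames.
481 s = 0 h 8 min 1 s.
Timecode: 00:08:01:32.

00:08:01:32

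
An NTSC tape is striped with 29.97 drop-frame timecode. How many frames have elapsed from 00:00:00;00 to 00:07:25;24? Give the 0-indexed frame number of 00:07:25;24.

13360

Complete 10-minute blocks: 0, each 17982 frames → 0.
Remaining 7 whole minutes in the current block: 1800 + 6 × 1798 = 12588 frames.
Within the current minute: 25 × 30 + 24 − 2 = 772 (labels ;00/;01 skipped at this minute). Total = 0 + 12588 + 772 = 13360.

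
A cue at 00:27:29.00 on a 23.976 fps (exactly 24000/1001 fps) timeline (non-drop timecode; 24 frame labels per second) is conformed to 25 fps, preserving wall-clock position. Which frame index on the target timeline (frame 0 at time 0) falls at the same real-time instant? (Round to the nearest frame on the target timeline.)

frame 41266

Source frame index: (0×3600 + 27×60 + 29) × 24 + 0 = 39576.
Real time: 39576 / (24000/1001) = 1650649/1000 s.
Target frame: (1650649/1000) × (25) = 1650649/40 ≈ 41266.225 → 41266.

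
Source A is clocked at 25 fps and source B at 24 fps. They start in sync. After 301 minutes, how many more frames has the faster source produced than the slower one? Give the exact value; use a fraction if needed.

18060 frames

301 min = 18060 s.
A emits 25 × 18060 = 451500 frames; B emits 24 × 18060 = 433440.
Difference = 18060 frames; B is behind A.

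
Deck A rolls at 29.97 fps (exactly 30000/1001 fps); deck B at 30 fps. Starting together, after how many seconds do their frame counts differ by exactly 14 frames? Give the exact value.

The gap grows by |30 − 30000/1001| = 30/1001 frames per second.
Time for a 14-frame gap: 14 ÷ (30/1001) = 7007/15 s.

7007/15 seconds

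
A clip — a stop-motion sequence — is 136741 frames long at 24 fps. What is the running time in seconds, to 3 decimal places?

Running time = 136741 × 1/24 = 136741/24 s ≈ 5697.542 s.

5697.542 seconds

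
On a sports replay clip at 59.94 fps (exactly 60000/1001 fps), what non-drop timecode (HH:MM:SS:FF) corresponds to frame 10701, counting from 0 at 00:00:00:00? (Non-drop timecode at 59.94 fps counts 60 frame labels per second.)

10701 ÷ 60 = 178 full seconds, remainder 21 frames.
178 s = 0 h 2 min 58 s.
Timecode: 00:02:58:21.

00:02:58:21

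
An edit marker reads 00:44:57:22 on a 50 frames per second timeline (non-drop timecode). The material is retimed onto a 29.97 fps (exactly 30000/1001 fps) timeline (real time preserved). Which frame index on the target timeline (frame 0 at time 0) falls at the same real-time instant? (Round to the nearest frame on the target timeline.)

Source frame index: (0×3600 + 44×60 + 57) × 50 + 22 = 134872.
Real time: 134872 / (50) = 67436/25 s.
Target frame: (67436/25) × (30000/1001) = 80923200/1001 ≈ 80842.358 → 80842.

frame 80842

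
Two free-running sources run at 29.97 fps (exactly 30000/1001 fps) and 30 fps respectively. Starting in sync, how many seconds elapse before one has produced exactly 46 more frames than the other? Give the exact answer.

The gap grows by |30 − 30000/1001| = 30/1001 frames per second.
Time for a 46-frame gap: 46 ÷ (30/1001) = 23023/15 s.

23023/15 seconds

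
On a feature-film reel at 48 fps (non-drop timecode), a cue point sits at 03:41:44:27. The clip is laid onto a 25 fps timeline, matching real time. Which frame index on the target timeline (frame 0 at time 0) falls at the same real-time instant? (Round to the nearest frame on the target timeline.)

Source frame index: (3×3600 + 41×60 + 44) × 48 + 27 = 638619.
Real time: 638619 / (48) = 212873/16 s.
Target frame: (212873/16) × (25) = 5321825/16 ≈ 332614.062 → 332614.

frame 332614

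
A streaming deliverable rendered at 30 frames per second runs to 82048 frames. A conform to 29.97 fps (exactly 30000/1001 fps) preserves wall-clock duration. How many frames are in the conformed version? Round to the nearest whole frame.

81966 frames

Frames at target rate = 82048 × (30000/1001) / (30) = 82048000/1001 ≈ 81966.034.
Nearest whole frame: 81966.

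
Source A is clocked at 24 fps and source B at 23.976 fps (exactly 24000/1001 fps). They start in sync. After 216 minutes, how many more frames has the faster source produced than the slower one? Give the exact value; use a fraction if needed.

216 min = 12960 s.
A emits 24 × 12960 = 311040 frames; B emits 24000/1001 × 12960 = 311040000/1001.
Difference = 311040/1001 frames (≈ 310.7293); B is behind A.

311040/1001 frames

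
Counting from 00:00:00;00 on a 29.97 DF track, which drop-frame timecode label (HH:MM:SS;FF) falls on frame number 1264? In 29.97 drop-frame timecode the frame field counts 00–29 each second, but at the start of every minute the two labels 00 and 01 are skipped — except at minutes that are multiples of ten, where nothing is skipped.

00:00:42;04

Ten DF minutes hold 17982 frames, so frame 1264 lies in block 0 (frames 0–17981) with 1264 frames into that block.
The block's first minute is 1800 frames and the rest 1798 each; 1264 frames reaches minute 0, so 0 × 18 + 0 × 2 = 0 labels have been skipped so far.
Adding those back, label number 1264 + 0 = 1264 at 30 labels/s is 42 s + 4 f = 0 h 0 min 42 s frame 4, i.e. 00:00:42;04.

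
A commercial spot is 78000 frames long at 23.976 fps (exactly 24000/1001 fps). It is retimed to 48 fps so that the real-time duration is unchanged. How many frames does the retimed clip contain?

Target frames = source frames × (target rate / source rate) = 78000 × (48)/(24000/1001) = 78000 × 1001/500 = 156156.

156156 frames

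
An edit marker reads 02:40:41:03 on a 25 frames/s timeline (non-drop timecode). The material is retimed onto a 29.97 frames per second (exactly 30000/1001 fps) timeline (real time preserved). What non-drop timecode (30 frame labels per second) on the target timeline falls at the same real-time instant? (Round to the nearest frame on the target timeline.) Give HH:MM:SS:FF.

Source frame index: (2×3600 + 40×60 + 41) × 25 + 3 = 241028.
Real time: 241028 / (25) = 241028/25 s.
Target frame: (241028/25) × (30000/1001) = 289233600/1001 ≈ 288944.655 → 288945.
At 30 labels/s: frame 288945 → 02:40:31:15.

02:40:31:15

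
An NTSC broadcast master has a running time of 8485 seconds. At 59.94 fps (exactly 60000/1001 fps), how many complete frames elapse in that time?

Frames = 8485 × 60000/1001 = 509100000/1001 ≈ 508591.4086.
Complete frames: 508591.

508591 frames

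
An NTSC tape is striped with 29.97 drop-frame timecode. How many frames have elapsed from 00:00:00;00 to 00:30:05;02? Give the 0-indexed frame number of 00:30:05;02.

As if non-drop at 30 labels/s: (0 × 3600 + 30 × 60 + 5) × 30 + 2 = 54152.
Minute boundaries passed: 30; those not divisible by 10: 30 − 3 = 27; dropped labels = 2 × 27 = 54.
Actual frame index = 54152 − 54 = 54098.

54098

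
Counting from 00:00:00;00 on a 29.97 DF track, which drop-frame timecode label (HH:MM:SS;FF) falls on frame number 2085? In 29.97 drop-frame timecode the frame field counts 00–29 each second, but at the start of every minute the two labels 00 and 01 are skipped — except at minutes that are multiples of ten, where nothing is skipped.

Ten DF minutes hold 17982 frames, so frame 2085 lies in block 0 (frames 0–17981) with 2085 frames into that block.
The block's first minute is 1800 frames and the rest 1798 each; 2085 frames reaches minute 1, so 0 × 18 + 1 × 2 = 2 labels have been skipped so far.
Adding those back, label number 2085 + 2 = 2087 at 30 labels/s is 69 s + 17 f = 0 h 1 min 9 s frame 17, i.e. 00:01:09;17.

00:01:09;17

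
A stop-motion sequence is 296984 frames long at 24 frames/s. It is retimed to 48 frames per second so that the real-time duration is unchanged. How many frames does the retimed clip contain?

593968 frames

Target frames = source frames × (target rate / source rate) = 296984 × (48)/(24) = 296984 × 2 = 593968.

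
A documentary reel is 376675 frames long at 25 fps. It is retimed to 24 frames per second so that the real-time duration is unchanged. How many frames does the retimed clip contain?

Target frames = source frames × (target rate / source rate) = 376675 × (24)/(25) = 376675 × 24/25 = 361608.

361608 frames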